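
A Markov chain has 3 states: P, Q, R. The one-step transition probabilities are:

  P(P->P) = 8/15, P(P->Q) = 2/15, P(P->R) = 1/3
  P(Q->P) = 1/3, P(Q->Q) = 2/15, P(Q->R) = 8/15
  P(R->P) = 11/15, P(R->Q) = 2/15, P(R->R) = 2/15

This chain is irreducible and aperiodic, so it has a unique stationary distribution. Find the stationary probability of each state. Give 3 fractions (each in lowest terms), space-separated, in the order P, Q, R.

Answer: 17/30 2/15 3/10

Derivation:
The stationary distribution satisfies pi = pi * P, i.e.:
  pi_P = 8/15*pi_P + 1/3*pi_Q + 11/15*pi_R
  pi_Q = 2/15*pi_P + 2/15*pi_Q + 2/15*pi_R
  pi_R = 1/3*pi_P + 8/15*pi_Q + 2/15*pi_R
with normalization: pi_P + pi_Q + pi_R = 1.

Using the first 2 balance equations plus normalization, the linear system A*pi = b is:
  [-7/15, 1/3, 11/15] . pi = 0
  [2/15, -13/15, 2/15] . pi = 0
  [1, 1, 1] . pi = 1

Solving yields:
  pi_P = 17/30
  pi_Q = 2/15
  pi_R = 3/10

Verification (pi * P):
  17/30*8/15 + 2/15*1/3 + 3/10*11/15 = 17/30 = pi_P  (ok)
  17/30*2/15 + 2/15*2/15 + 3/10*2/15 = 2/15 = pi_Q  (ok)
  17/30*1/3 + 2/15*8/15 + 3/10*2/15 = 3/10 = pi_R  (ok)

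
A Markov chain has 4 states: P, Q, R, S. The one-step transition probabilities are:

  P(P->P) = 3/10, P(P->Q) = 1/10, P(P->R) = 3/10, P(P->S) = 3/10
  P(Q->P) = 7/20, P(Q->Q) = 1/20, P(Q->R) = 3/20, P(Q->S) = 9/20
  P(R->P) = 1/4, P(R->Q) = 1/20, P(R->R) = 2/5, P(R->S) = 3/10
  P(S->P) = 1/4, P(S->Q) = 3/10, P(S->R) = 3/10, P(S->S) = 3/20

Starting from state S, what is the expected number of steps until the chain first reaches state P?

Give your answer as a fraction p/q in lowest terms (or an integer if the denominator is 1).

Let h_i = expected steps to first reach P from state i.
Boundary: h_P = 0.
First-step equations for the other states:
  h_Q = 1 + 7/20*h_P + 1/20*h_Q + 3/20*h_R + 9/20*h_S
  h_R = 1 + 1/4*h_P + 1/20*h_Q + 2/5*h_R + 3/10*h_S
  h_S = 1 + 1/4*h_P + 3/10*h_Q + 3/10*h_R + 3/20*h_S

Substituting h_P = 0 and rearranging gives the linear system (I - Q) h = 1:
  [19/20, -3/20, -9/20] . (h_Q, h_R, h_S) = 1
  [-1/20, 3/5, -3/10] . (h_Q, h_R, h_S) = 1
  [-3/10, -3/10, 17/20] . (h_Q, h_R, h_S) = 1

Solving yields:
  h_Q = 380/111
  h_R = 8900/2331
  h_S = 2900/777

Starting state is S, so the expected hitting time is h_S = 2900/777.

Answer: 2900/777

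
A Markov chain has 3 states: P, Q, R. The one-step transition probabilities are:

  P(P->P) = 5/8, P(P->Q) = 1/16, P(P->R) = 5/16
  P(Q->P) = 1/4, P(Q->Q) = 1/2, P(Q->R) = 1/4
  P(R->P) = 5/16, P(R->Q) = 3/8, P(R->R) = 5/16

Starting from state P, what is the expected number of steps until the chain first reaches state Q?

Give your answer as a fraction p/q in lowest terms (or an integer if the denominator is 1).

Answer: 256/41

Derivation:
Let h_i = expected steps to first reach Q from state i.
Boundary: h_Q = 0.
First-step equations for the other states:
  h_P = 1 + 5/8*h_P + 1/16*h_Q + 5/16*h_R
  h_R = 1 + 5/16*h_P + 3/8*h_Q + 5/16*h_R

Substituting h_Q = 0 and rearranging gives the linear system (I - Q) h = 1:
  [3/8, -5/16] . (h_P, h_R) = 1
  [-5/16, 11/16] . (h_P, h_R) = 1

Solving yields:
  h_P = 256/41
  h_R = 176/41

Starting state is P, so the expected hitting time is h_P = 256/41.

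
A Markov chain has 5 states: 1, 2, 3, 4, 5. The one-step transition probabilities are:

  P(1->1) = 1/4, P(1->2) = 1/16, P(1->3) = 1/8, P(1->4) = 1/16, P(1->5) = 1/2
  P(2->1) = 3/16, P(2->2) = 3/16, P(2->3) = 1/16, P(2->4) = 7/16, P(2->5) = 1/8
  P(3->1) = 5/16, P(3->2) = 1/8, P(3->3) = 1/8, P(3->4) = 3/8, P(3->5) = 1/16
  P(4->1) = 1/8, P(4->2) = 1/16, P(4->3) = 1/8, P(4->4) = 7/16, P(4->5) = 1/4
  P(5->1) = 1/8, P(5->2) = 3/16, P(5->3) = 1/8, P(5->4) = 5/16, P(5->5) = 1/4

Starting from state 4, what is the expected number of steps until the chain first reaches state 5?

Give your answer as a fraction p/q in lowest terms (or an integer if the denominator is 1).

Let h_i = expected steps to first reach 5 from state i.
Boundary: h_5 = 0.
First-step equations for the other states:
  h_1 = 1 + 1/4*h_1 + 1/16*h_2 + 1/8*h_3 + 1/16*h_4 + 1/2*h_5
  h_2 = 1 + 3/16*h_1 + 3/16*h_2 + 1/16*h_3 + 7/16*h_4 + 1/8*h_5
  h_3 = 1 + 5/16*h_1 + 1/8*h_2 + 1/8*h_3 + 3/8*h_4 + 1/16*h_5
  h_4 = 1 + 1/8*h_1 + 1/16*h_2 + 1/8*h_3 + 7/16*h_4 + 1/4*h_5

Substituting h_5 = 0 and rearranging gives the linear system (I - Q) h = 1:
  [3/4, -1/16, -1/8, -1/16] . (h_1, h_2, h_3, h_4) = 1
  [-3/16, 13/16, -1/16, -7/16] . (h_1, h_2, h_3, h_4) = 1
  [-5/16, -1/8, 7/8, -3/8] . (h_1, h_2, h_3, h_4) = 1
  [-1/8, -1/16, -1/8, 9/16] . (h_1, h_2, h_3, h_4) = 1

Solving yields:
  h_1 = 2000/731
  h_2 = 9344/2193
  h_3 = 9584/2193
  h_4 = 2800/731

Starting state is 4, so the expected hitting time is h_4 = 2800/731.

Answer: 2800/731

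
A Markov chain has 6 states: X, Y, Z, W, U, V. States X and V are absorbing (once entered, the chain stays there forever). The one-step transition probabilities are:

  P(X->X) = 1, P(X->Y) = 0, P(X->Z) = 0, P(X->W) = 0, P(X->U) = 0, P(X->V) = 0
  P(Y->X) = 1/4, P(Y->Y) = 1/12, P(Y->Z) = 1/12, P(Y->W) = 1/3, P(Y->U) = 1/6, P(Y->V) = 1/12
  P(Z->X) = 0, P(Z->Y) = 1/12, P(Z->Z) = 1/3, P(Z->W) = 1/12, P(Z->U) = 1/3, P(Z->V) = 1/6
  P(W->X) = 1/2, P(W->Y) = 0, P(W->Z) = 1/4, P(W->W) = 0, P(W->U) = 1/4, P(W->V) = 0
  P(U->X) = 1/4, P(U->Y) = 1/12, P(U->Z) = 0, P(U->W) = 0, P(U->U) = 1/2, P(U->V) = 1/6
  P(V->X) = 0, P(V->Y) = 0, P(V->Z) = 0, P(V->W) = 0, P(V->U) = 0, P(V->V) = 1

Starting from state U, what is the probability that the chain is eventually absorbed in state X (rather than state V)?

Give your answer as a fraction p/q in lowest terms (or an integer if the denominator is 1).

Let a_i = P(absorbed in X | start in state i).
Boundary conditions: a_X = 1, a_V = 0.
For each transient state i, a_i = sum_j P(i->j) * a_j:
  a_Y = 1/4*a_X + 1/12*a_Y + 1/12*a_Z + 1/3*a_W + 1/6*a_U + 1/12*a_V
  a_Z = 0*a_X + 1/12*a_Y + 1/3*a_Z + 1/12*a_W + 1/3*a_U + 1/6*a_V
  a_W = 1/2*a_X + 0*a_Y + 1/4*a_Z + 0*a_W + 1/4*a_U + 0*a_V
  a_U = 1/4*a_X + 1/12*a_Y + 0*a_Z + 0*a_W + 1/2*a_U + 1/6*a_V

Substituting a_X = 1 and a_V = 0, rearrange to (I - Q) a = r where r[i] = P(i -> X):
  [11/12, -1/12, -1/3, -1/6] . (a_Y, a_Z, a_W, a_U) = 1/4
  [-1/12, 2/3, -1/12, -1/3] . (a_Y, a_Z, a_W, a_U) = 0
  [0, -1/4, 1, -1/4] . (a_Y, a_Z, a_W, a_U) = 1/2
  [-1/12, 0, 0, 1/2] . (a_Y, a_Z, a_W, a_U) = 1/4

Solving yields:
  a_Y = 1335/1871
  a_Z = 928/1871
  a_W = 1457/1871
  a_U = 1158/1871

Starting state is U, so the absorption probability is a_U = 1158/1871.

Answer: 1158/1871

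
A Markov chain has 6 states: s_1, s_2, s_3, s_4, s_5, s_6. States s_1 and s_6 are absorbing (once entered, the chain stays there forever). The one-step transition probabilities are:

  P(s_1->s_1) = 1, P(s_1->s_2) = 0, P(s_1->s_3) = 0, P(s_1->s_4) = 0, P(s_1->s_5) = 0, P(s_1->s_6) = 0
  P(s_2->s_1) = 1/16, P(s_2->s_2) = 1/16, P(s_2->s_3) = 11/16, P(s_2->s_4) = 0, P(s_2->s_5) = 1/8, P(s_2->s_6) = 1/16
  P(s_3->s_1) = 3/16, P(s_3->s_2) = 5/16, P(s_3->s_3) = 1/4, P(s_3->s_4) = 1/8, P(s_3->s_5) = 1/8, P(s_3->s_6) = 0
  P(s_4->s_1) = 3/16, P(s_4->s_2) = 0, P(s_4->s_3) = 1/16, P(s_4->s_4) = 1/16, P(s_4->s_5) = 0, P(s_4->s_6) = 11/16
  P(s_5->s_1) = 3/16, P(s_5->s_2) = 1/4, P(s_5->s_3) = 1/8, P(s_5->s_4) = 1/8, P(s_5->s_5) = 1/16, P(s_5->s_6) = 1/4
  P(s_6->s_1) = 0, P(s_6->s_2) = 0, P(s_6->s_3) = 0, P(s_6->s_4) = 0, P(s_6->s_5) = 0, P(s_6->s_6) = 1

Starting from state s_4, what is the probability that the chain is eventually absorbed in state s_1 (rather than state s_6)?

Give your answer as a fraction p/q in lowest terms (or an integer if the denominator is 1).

Answer: 5687/23651

Derivation:
Let a_i = P(absorbed in s_1 | start in state i).
Boundary conditions: a_s_1 = 1, a_s_6 = 0.
For each transient state i, a_i = sum_j P(i->j) * a_j:
  a_s_2 = 1/16*a_s_1 + 1/16*a_s_2 + 11/16*a_s_3 + 0*a_s_4 + 1/8*a_s_5 + 1/16*a_s_6
  a_s_3 = 3/16*a_s_1 + 5/16*a_s_2 + 1/4*a_s_3 + 1/8*a_s_4 + 1/8*a_s_5 + 0*a_s_6
  a_s_4 = 3/16*a_s_1 + 0*a_s_2 + 1/16*a_s_3 + 1/16*a_s_4 + 0*a_s_5 + 11/16*a_s_6
  a_s_5 = 3/16*a_s_1 + 1/4*a_s_2 + 1/8*a_s_3 + 1/8*a_s_4 + 1/16*a_s_5 + 1/4*a_s_6

Substituting a_s_1 = 1 and a_s_6 = 0, rearrange to (I - Q) a = r where r[i] = P(i -> s_1):
  [15/16, -11/16, 0, -1/8] . (a_s_2, a_s_3, a_s_4, a_s_5) = 1/16
  [-5/16, 3/4, -1/8, -1/8] . (a_s_2, a_s_3, a_s_4, a_s_5) = 3/16
  [0, -1/16, 15/16, 0] . (a_s_2, a_s_3, a_s_4, a_s_5) = 3/16
  [-1/4, -1/8, -1/8, 15/16] . (a_s_2, a_s_3, a_s_4, a_s_5) = 3/16

Solving yields:
  a_s_2 = 13571/23651
  a_s_3 = 14352/23651
  a_s_4 = 5687/23651
  a_s_5 = 11021/23651

Starting state is s_4, so the absorption probability is a_s_4 = 5687/23651.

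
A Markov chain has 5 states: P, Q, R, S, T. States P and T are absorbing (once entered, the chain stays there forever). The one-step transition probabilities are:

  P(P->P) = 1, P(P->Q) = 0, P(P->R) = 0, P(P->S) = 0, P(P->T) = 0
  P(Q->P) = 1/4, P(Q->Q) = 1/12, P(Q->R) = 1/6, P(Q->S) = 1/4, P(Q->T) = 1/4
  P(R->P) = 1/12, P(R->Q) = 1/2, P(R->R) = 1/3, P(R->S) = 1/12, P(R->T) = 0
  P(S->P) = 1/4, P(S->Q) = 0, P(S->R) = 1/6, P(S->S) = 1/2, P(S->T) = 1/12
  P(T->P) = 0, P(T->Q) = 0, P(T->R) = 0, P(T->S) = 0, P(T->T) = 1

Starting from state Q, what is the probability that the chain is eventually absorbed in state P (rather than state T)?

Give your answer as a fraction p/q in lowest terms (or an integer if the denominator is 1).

Let a_i = P(absorbed in P | start in state i).
Boundary conditions: a_P = 1, a_T = 0.
For each transient state i, a_i = sum_j P(i->j) * a_j:
  a_Q = 1/4*a_P + 1/12*a_Q + 1/6*a_R + 1/4*a_S + 1/4*a_T
  a_R = 1/12*a_P + 1/2*a_Q + 1/3*a_R + 1/12*a_S + 0*a_T
  a_S = 1/4*a_P + 0*a_Q + 1/6*a_R + 1/2*a_S + 1/12*a_T

Substituting a_P = 1 and a_T = 0, rearrange to (I - Q) a = r where r[i] = P(i -> P):
  [11/12, -1/6, -1/4] . (a_Q, a_R, a_S) = 1/4
  [-1/2, 2/3, -1/12] . (a_Q, a_R, a_S) = 1/12
  [0, -1/6, 1/2] . (a_Q, a_R, a_S) = 1/4

Solving yields:
  a_Q = 117/199
  a_R = 261/398
  a_S = 143/199

Starting state is Q, so the absorption probability is a_Q = 117/199.

Answer: 117/199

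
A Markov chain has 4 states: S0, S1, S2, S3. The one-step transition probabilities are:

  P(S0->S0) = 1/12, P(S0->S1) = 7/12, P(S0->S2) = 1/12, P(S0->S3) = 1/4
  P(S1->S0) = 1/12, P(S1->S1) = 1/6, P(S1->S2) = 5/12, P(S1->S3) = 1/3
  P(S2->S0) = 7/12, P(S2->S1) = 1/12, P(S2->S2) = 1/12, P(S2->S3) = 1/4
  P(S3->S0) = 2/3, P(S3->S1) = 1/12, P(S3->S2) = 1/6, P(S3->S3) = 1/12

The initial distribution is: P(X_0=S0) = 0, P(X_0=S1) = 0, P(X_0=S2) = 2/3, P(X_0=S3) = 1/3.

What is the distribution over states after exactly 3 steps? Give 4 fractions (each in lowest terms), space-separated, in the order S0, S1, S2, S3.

Answer: 1441/5184 419/1728 1213/5184 1273/5184

Derivation:
Propagating the distribution step by step (d_{t+1} = d_t * P):
d_0 = (S0=0, S1=0, S2=2/3, S3=1/3)
  d_1[S0] = 0*1/12 + 0*1/12 + 2/3*7/12 + 1/3*2/3 = 11/18
  d_1[S1] = 0*7/12 + 0*1/6 + 2/3*1/12 + 1/3*1/12 = 1/12
  d_1[S2] = 0*1/12 + 0*5/12 + 2/3*1/12 + 1/3*1/6 = 1/9
  d_1[S3] = 0*1/4 + 0*1/3 + 2/3*1/4 + 1/3*1/12 = 7/36
d_1 = (S0=11/18, S1=1/12, S2=1/9, S3=7/36)
  d_2[S0] = 11/18*1/12 + 1/12*1/12 + 1/9*7/12 + 7/36*2/3 = 109/432
  d_2[S1] = 11/18*7/12 + 1/12*1/6 + 1/9*1/12 + 7/36*1/12 = 19/48
  d_2[S2] = 11/18*1/12 + 1/12*5/12 + 1/9*1/12 + 7/36*1/6 = 55/432
  d_2[S3] = 11/18*1/4 + 1/12*1/3 + 1/9*1/4 + 7/36*1/12 = 97/432
d_2 = (S0=109/432, S1=19/48, S2=55/432, S3=97/432)
  d_3[S0] = 109/432*1/12 + 19/48*1/12 + 55/432*7/12 + 97/432*2/3 = 1441/5184
  d_3[S1] = 109/432*7/12 + 19/48*1/6 + 55/432*1/12 + 97/432*1/12 = 419/1728
  d_3[S2] = 109/432*1/12 + 19/48*5/12 + 55/432*1/12 + 97/432*1/6 = 1213/5184
  d_3[S3] = 109/432*1/4 + 19/48*1/3 + 55/432*1/4 + 97/432*1/12 = 1273/5184
d_3 = (S0=1441/5184, S1=419/1728, S2=1213/5184, S3=1273/5184)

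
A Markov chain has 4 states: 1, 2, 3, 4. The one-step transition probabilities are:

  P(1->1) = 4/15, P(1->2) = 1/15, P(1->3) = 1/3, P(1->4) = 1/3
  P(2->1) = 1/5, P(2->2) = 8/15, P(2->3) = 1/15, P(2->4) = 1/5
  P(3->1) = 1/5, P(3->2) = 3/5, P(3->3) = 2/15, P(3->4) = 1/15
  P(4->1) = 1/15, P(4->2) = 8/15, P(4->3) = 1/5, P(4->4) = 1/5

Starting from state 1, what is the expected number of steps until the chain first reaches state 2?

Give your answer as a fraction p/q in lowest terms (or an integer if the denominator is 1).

Let h_i = expected steps to first reach 2 from state i.
Boundary: h_2 = 0.
First-step equations for the other states:
  h_1 = 1 + 4/15*h_1 + 1/15*h_2 + 1/3*h_3 + 1/3*h_4
  h_3 = 1 + 1/5*h_1 + 3/5*h_2 + 2/15*h_3 + 1/15*h_4
  h_4 = 1 + 1/15*h_1 + 8/15*h_2 + 1/5*h_3 + 1/5*h_4

Substituting h_2 = 0 and rearranging gives the linear system (I - Q) h = 1:
  [11/15, -1/3, -1/3] . (h_1, h_3, h_4) = 1
  [-1/5, 13/15, -1/15] . (h_1, h_3, h_4) = 1
  [-1/15, -1/5, 4/5] . (h_1, h_3, h_4) = 1

Solving yields:
  h_1 = 2235/694
  h_3 = 1425/694
  h_4 = 705/347

Starting state is 1, so the expected hitting time is h_1 = 2235/694.

Answer: 2235/694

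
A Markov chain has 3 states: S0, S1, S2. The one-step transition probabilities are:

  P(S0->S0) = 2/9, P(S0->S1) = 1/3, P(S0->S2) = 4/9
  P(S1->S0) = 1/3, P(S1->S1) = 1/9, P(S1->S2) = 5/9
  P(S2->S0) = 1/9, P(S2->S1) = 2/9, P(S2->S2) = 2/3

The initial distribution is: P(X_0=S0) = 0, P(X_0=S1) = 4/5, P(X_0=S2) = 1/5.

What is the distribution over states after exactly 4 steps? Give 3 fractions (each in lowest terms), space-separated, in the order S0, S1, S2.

Propagating the distribution step by step (d_{t+1} = d_t * P):
d_0 = (S0=0, S1=4/5, S2=1/5)
  d_1[S0] = 0*2/9 + 4/5*1/3 + 1/5*1/9 = 13/45
  d_1[S1] = 0*1/3 + 4/5*1/9 + 1/5*2/9 = 2/15
  d_1[S2] = 0*4/9 + 4/5*5/9 + 1/5*2/3 = 26/45
d_1 = (S0=13/45, S1=2/15, S2=26/45)
  d_2[S0] = 13/45*2/9 + 2/15*1/3 + 26/45*1/9 = 14/81
  d_2[S1] = 13/45*1/3 + 2/15*1/9 + 26/45*2/9 = 97/405
  d_2[S2] = 13/45*4/9 + 2/15*5/9 + 26/45*2/3 = 238/405
d_2 = (S0=14/81, S1=97/405, S2=238/405)
  d_3[S0] = 14/81*2/9 + 97/405*1/3 + 238/405*1/9 = 223/1215
  d_3[S1] = 14/81*1/3 + 97/405*1/9 + 238/405*2/9 = 29/135
  d_3[S2] = 14/81*4/9 + 97/405*5/9 + 238/405*2/3 = 731/1215
d_3 = (S0=223/1215, S1=29/135, S2=731/1215)
  d_4[S0] = 223/1215*2/9 + 29/135*1/3 + 731/1215*1/9 = 392/2187
  d_4[S1] = 223/1215*1/3 + 29/135*1/9 + 731/1215*2/9 = 2392/10935
  d_4[S2] = 223/1215*4/9 + 29/135*5/9 + 731/1215*2/3 = 6583/10935
d_4 = (S0=392/2187, S1=2392/10935, S2=6583/10935)

Answer: 392/2187 2392/10935 6583/10935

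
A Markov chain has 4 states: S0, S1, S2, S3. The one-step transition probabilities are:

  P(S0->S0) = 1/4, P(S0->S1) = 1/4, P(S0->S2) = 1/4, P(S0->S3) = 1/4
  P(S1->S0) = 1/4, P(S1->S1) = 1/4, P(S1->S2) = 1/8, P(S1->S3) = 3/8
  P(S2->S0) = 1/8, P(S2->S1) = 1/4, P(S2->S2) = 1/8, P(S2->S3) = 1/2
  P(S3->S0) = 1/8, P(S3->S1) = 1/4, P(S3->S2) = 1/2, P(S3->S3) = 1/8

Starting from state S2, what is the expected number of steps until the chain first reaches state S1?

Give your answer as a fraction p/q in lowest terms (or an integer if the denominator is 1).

Let h_i = expected steps to first reach S1 from state i.
Boundary: h_S1 = 0.
First-step equations for the other states:
  h_S0 = 1 + 1/4*h_S0 + 1/4*h_S1 + 1/4*h_S2 + 1/4*h_S3
  h_S2 = 1 + 1/8*h_S0 + 1/4*h_S1 + 1/8*h_S2 + 1/2*h_S3
  h_S3 = 1 + 1/8*h_S0 + 1/4*h_S1 + 1/2*h_S2 + 1/8*h_S3

Substituting h_S1 = 0 and rearranging gives the linear system (I - Q) h = 1:
  [3/4, -1/4, -1/4] . (h_S0, h_S2, h_S3) = 1
  [-1/8, 7/8, -1/2] . (h_S0, h_S2, h_S3) = 1
  [-1/8, -1/2, 7/8] . (h_S0, h_S2, h_S3) = 1

Solving yields:
  h_S0 = 4
  h_S2 = 4
  h_S3 = 4

Starting state is S2, so the expected hitting time is h_S2 = 4.

Answer: 4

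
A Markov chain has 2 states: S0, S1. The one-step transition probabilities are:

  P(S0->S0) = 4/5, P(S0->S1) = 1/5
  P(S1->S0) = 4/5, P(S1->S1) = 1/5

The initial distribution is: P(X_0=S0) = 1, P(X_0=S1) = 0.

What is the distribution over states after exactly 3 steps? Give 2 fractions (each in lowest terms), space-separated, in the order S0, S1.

Answer: 4/5 1/5

Derivation:
Propagating the distribution step by step (d_{t+1} = d_t * P):
d_0 = (S0=1, S1=0)
  d_1[S0] = 1*4/5 + 0*4/5 = 4/5
  d_1[S1] = 1*1/5 + 0*1/5 = 1/5
d_1 = (S0=4/5, S1=1/5)
  d_2[S0] = 4/5*4/5 + 1/5*4/5 = 4/5
  d_2[S1] = 4/5*1/5 + 1/5*1/5 = 1/5
d_2 = (S0=4/5, S1=1/5)
  d_3[S0] = 4/5*4/5 + 1/5*4/5 = 4/5
  d_3[S1] = 4/5*1/5 + 1/5*1/5 = 1/5
d_3 = (S0=4/5, S1=1/5)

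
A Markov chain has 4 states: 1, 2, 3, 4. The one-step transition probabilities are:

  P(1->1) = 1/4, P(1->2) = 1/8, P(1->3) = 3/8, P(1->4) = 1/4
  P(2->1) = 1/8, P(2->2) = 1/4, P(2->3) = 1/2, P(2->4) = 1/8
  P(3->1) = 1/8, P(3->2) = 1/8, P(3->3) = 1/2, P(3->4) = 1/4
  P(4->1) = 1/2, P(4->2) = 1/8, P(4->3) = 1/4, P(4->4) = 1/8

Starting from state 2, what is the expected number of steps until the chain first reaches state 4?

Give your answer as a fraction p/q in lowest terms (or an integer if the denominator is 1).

Answer: 64/13

Derivation:
Let h_i = expected steps to first reach 4 from state i.
Boundary: h_4 = 0.
First-step equations for the other states:
  h_1 = 1 + 1/4*h_1 + 1/8*h_2 + 3/8*h_3 + 1/4*h_4
  h_2 = 1 + 1/8*h_1 + 1/4*h_2 + 1/2*h_3 + 1/8*h_4
  h_3 = 1 + 1/8*h_1 + 1/8*h_2 + 1/2*h_3 + 1/4*h_4

Substituting h_4 = 0 and rearranging gives the linear system (I - Q) h = 1:
  [3/4, -1/8, -3/8] . (h_1, h_2, h_3) = 1
  [-1/8, 3/4, -1/2] . (h_1, h_2, h_3) = 1
  [-1/8, -1/8, 1/2] . (h_1, h_2, h_3) = 1

Solving yields:
  h_1 = 56/13
  h_2 = 64/13
  h_3 = 56/13

Starting state is 2, so the expected hitting time is h_2 = 64/13.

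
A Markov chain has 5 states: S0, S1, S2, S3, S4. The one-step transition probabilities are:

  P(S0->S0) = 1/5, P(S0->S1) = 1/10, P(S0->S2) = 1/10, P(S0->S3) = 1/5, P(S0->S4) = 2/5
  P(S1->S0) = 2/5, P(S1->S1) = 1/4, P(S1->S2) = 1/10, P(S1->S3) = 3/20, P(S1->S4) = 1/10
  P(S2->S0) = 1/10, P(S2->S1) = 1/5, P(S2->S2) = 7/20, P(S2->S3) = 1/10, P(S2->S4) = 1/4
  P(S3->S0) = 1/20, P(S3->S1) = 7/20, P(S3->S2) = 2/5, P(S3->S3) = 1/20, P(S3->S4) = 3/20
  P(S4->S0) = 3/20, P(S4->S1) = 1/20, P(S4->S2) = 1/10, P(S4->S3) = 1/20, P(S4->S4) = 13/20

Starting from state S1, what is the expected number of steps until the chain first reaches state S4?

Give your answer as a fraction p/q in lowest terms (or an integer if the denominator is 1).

Answer: 5470/1143

Derivation:
Let h_i = expected steps to first reach S4 from state i.
Boundary: h_S4 = 0.
First-step equations for the other states:
  h_S0 = 1 + 1/5*h_S0 + 1/10*h_S1 + 1/10*h_S2 + 1/5*h_S3 + 2/5*h_S4
  h_S1 = 1 + 2/5*h_S0 + 1/4*h_S1 + 1/10*h_S2 + 3/20*h_S3 + 1/10*h_S4
  h_S2 = 1 + 1/10*h_S0 + 1/5*h_S1 + 7/20*h_S2 + 1/10*h_S3 + 1/4*h_S4
  h_S3 = 1 + 1/20*h_S0 + 7/20*h_S1 + 2/5*h_S2 + 1/20*h_S3 + 3/20*h_S4

Substituting h_S4 = 0 and rearranging gives the linear system (I - Q) h = 1:
  [4/5, -1/10, -1/10, -1/5] . (h_S0, h_S1, h_S2, h_S3) = 1
  [-2/5, 3/4, -1/10, -3/20] . (h_S0, h_S1, h_S2, h_S3) = 1
  [-1/10, -1/5, 13/20, -1/10] . (h_S0, h_S1, h_S2, h_S3) = 1
  [-1/20, -7/20, -2/5, 19/20] . (h_S0, h_S1, h_S2, h_S3) = 1

Solving yields:
  h_S0 = 456/127
  h_S1 = 5470/1143
  h_S2 = 1640/381
  h_S3 = 5506/1143

Starting state is S1, so the expected hitting time is h_S1 = 5470/1143.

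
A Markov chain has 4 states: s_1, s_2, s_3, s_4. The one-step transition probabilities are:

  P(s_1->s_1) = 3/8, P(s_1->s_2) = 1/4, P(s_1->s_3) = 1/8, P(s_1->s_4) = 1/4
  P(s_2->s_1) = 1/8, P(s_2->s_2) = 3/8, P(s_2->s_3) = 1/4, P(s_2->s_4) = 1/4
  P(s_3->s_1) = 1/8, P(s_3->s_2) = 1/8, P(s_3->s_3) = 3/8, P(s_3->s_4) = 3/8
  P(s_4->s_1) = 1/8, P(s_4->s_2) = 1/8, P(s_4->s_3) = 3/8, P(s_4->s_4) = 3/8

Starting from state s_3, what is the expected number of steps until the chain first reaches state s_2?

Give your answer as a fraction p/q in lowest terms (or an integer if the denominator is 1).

Answer: 48/7

Derivation:
Let h_i = expected steps to first reach s_2 from state i.
Boundary: h_s_2 = 0.
First-step equations for the other states:
  h_s_1 = 1 + 3/8*h_s_1 + 1/4*h_s_2 + 1/8*h_s_3 + 1/4*h_s_4
  h_s_3 = 1 + 1/8*h_s_1 + 1/8*h_s_2 + 3/8*h_s_3 + 3/8*h_s_4
  h_s_4 = 1 + 1/8*h_s_1 + 1/8*h_s_2 + 3/8*h_s_3 + 3/8*h_s_4

Substituting h_s_2 = 0 and rearranging gives the linear system (I - Q) h = 1:
  [5/8, -1/8, -1/4] . (h_s_1, h_s_3, h_s_4) = 1
  [-1/8, 5/8, -3/8] . (h_s_1, h_s_3, h_s_4) = 1
  [-1/8, -3/8, 5/8] . (h_s_1, h_s_3, h_s_4) = 1

Solving yields:
  h_s_1 = 40/7
  h_s_3 = 48/7
  h_s_4 = 48/7

Starting state is s_3, so the expected hitting time is h_s_3 = 48/7.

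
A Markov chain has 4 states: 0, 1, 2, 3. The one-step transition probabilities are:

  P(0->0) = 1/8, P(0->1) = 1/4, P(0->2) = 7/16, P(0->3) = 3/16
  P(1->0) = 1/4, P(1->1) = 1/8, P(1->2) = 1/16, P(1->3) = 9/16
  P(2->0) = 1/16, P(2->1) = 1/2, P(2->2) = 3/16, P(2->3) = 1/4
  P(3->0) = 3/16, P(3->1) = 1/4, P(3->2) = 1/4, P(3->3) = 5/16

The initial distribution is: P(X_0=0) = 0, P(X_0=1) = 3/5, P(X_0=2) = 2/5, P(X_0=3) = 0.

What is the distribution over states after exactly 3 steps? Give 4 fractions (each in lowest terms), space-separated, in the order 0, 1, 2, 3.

Propagating the distribution step by step (d_{t+1} = d_t * P):
d_0 = (0=0, 1=3/5, 2=2/5, 3=0)
  d_1[0] = 0*1/8 + 3/5*1/4 + 2/5*1/16 + 0*3/16 = 7/40
  d_1[1] = 0*1/4 + 3/5*1/8 + 2/5*1/2 + 0*1/4 = 11/40
  d_1[2] = 0*7/16 + 3/5*1/16 + 2/5*3/16 + 0*1/4 = 9/80
  d_1[3] = 0*3/16 + 3/5*9/16 + 2/5*1/4 + 0*5/16 = 7/16
d_1 = (0=7/40, 1=11/40, 2=9/80, 3=7/16)
  d_2[0] = 7/40*1/8 + 11/40*1/4 + 9/80*1/16 + 7/16*3/16 = 23/128
  d_2[1] = 7/40*1/4 + 11/40*1/8 + 9/80*1/2 + 7/16*1/4 = 39/160
  d_2[2] = 7/40*7/16 + 11/40*1/16 + 9/80*3/16 + 7/16*1/4 = 287/1280
  d_2[3] = 7/40*3/16 + 11/40*9/16 + 9/80*1/4 + 7/16*5/16 = 451/1280
d_2 = (0=23/128, 1=39/160, 2=287/1280, 3=451/1280)
  d_3[0] = 23/128*1/8 + 39/160*1/4 + 287/1280*1/16 + 451/1280*3/16 = 837/5120
  d_3[1] = 23/128*1/4 + 39/160*1/8 + 287/1280*1/2 + 451/1280*1/4 = 1411/5120
  d_3[2] = 23/128*7/16 + 39/160*1/16 + 287/1280*3/16 + 451/1280*1/4 = 4587/20480
  d_3[3] = 23/128*3/16 + 39/160*9/16 + 287/1280*1/4 + 451/1280*5/16 = 6901/20480
d_3 = (0=837/5120, 1=1411/5120, 2=4587/20480, 3=6901/20480)

Answer: 837/5120 1411/5120 4587/20480 6901/20480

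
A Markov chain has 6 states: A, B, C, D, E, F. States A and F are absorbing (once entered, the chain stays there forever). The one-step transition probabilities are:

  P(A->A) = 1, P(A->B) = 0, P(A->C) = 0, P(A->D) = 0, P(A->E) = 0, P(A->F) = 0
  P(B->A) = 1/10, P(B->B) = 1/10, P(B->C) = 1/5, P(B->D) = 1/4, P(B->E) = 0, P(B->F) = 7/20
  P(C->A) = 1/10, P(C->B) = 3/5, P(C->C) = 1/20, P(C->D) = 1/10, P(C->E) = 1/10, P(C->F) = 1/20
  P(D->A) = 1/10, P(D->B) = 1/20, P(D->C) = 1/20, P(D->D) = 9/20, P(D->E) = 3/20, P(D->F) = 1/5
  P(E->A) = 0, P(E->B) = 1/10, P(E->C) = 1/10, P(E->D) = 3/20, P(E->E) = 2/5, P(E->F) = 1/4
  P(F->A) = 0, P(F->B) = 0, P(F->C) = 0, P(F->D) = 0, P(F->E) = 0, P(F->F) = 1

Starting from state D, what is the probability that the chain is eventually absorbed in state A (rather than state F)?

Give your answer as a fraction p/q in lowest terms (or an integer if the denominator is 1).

Let a_i = P(absorbed in A | start in state i).
Boundary conditions: a_A = 1, a_F = 0.
For each transient state i, a_i = sum_j P(i->j) * a_j:
  a_B = 1/10*a_A + 1/10*a_B + 1/5*a_C + 1/4*a_D + 0*a_E + 7/20*a_F
  a_C = 1/10*a_A + 3/5*a_B + 1/20*a_C + 1/10*a_D + 1/10*a_E + 1/20*a_F
  a_D = 1/10*a_A + 1/20*a_B + 1/20*a_C + 9/20*a_D + 3/20*a_E + 1/5*a_F
  a_E = 0*a_A + 1/10*a_B + 1/10*a_C + 3/20*a_D + 2/5*a_E + 1/4*a_F

Substituting a_A = 1 and a_F = 0, rearrange to (I - Q) a = r where r[i] = P(i -> A):
  [9/10, -1/5, -1/4, 0] . (a_B, a_C, a_D, a_E) = 1/10
  [-3/5, 19/20, -1/10, -1/10] . (a_B, a_C, a_D, a_E) = 1/10
  [-1/20, -1/20, 11/20, -3/20] . (a_B, a_C, a_D, a_E) = 1/10
  [-1/10, -1/10, -3/20, 3/5] . (a_B, a_C, a_D, a_E) = 0

Solving yields:
  a_B = 4073/15740
  a_C = 2483/7870
  a_D = 2197/7870
  a_E = 521/3148

Starting state is D, so the absorption probability is a_D = 2197/7870.

Answer: 2197/7870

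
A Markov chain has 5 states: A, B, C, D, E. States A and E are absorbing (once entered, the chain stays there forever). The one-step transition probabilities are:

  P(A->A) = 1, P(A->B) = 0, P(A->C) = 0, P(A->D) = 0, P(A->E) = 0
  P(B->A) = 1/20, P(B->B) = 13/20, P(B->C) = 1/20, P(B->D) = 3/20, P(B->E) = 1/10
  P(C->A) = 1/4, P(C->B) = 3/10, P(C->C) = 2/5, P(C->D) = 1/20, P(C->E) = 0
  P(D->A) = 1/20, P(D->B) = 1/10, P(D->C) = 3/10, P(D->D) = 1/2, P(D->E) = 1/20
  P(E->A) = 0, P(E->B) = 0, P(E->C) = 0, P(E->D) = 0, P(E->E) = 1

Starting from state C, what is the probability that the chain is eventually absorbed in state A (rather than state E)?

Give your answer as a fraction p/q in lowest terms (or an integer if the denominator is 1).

Let a_i = P(absorbed in A | start in state i).
Boundary conditions: a_A = 1, a_E = 0.
For each transient state i, a_i = sum_j P(i->j) * a_j:
  a_B = 1/20*a_A + 13/20*a_B + 1/20*a_C + 3/20*a_D + 1/10*a_E
  a_C = 1/4*a_A + 3/10*a_B + 2/5*a_C + 1/20*a_D + 0*a_E
  a_D = 1/20*a_A + 1/10*a_B + 3/10*a_C + 1/2*a_D + 1/20*a_E

Substituting a_A = 1 and a_E = 0, rearrange to (I - Q) a = r where r[i] = P(i -> A):
  [7/20, -1/20, -3/20] . (a_B, a_C, a_D) = 1/20
  [-3/10, 3/5, -1/20] . (a_B, a_C, a_D) = 1/4
  [-1/10, -3/10, 1/2] . (a_B, a_C, a_D) = 1/20

Solving yields:
  a_B = 291/556
  a_C = 407/556
  a_D = 179/278

Starting state is C, so the absorption probability is a_C = 407/556.

Answer: 407/556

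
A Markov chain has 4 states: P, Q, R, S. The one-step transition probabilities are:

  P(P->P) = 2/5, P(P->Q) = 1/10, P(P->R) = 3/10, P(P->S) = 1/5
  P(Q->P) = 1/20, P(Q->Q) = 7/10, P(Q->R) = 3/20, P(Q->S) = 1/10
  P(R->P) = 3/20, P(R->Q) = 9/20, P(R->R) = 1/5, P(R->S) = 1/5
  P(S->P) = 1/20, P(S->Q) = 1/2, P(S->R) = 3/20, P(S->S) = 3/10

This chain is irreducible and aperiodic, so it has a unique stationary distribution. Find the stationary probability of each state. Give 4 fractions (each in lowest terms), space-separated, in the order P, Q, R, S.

The stationary distribution satisfies pi = pi * P, i.e.:
  pi_P = 2/5*pi_P + 1/20*pi_Q + 3/20*pi_R + 1/20*pi_S
  pi_Q = 1/10*pi_P + 7/10*pi_Q + 9/20*pi_R + 1/2*pi_S
  pi_R = 3/10*pi_P + 3/20*pi_Q + 1/5*pi_R + 3/20*pi_S
  pi_S = 1/5*pi_P + 1/10*pi_Q + 1/5*pi_R + 3/10*pi_S
with normalization: pi_P + pi_Q + pi_R + pi_S = 1.

Using the first 3 balance equations plus normalization, the linear system A*pi = b is:
  [-3/5, 1/20, 3/20, 1/20] . pi = 0
  [1/10, -3/10, 9/20, 1/2] . pi = 0
  [3/10, 3/20, -4/5, 3/20] . pi = 0
  [1, 1, 1, 1] . pi = 1

Solving yields:
  pi_P = 25/241
  pi_Q = 271/482
  pi_R = 42/241
  pi_S = 77/482

Verification (pi * P):
  25/241*2/5 + 271/482*1/20 + 42/241*3/20 + 77/482*1/20 = 25/241 = pi_P  (ok)
  25/241*1/10 + 271/482*7/10 + 42/241*9/20 + 77/482*1/2 = 271/482 = pi_Q  (ok)
  25/241*3/10 + 271/482*3/20 + 42/241*1/5 + 77/482*3/20 = 42/241 = pi_R  (ok)
  25/241*1/5 + 271/482*1/10 + 42/241*1/5 + 77/482*3/10 = 77/482 = pi_S  (ok)

Answer: 25/241 271/482 42/241 77/482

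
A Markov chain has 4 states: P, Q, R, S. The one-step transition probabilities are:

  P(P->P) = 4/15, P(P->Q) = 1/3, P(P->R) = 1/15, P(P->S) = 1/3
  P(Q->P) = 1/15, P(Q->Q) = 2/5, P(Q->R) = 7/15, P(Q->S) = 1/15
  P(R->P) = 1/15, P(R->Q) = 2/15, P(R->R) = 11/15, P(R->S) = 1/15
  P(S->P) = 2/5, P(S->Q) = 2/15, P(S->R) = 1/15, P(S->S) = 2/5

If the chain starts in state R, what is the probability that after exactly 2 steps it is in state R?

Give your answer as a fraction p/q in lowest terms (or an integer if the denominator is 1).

Answer: 137/225

Derivation:
Computing P^2 by repeated multiplication:
P^1 =
  P: [4/15, 1/3, 1/15, 1/3]
  Q: [1/15, 2/5, 7/15, 1/15]
  R: [1/15, 2/15, 11/15, 1/15]
  S: [2/5, 2/15, 1/15, 2/5]
P^2 =
  P: [52/225, 62/225, 11/45, 56/225]
  Q: [23/225, 19/75, 121/225, 8/75]
  R: [23/225, 41/225, 137/225, 8/75]
  S: [7/25, 56/225, 37/225, 23/75]

(P^2)[R -> R] = 137/225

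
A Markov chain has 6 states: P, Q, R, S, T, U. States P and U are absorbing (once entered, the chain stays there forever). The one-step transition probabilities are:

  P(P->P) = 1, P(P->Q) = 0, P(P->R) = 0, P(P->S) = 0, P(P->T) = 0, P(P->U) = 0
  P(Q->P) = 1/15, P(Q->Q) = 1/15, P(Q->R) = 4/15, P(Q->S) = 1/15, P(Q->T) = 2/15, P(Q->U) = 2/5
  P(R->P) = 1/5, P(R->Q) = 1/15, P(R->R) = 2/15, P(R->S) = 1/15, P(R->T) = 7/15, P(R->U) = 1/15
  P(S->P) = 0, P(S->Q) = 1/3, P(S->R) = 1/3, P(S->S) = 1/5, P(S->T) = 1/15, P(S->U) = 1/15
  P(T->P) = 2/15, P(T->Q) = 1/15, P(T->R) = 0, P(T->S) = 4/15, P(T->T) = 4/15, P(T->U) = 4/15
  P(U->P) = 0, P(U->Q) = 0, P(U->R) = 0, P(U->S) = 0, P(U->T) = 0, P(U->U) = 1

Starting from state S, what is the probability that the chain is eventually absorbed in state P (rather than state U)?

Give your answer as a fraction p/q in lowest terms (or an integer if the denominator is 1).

Let a_i = P(absorbed in P | start in state i).
Boundary conditions: a_P = 1, a_U = 0.
For each transient state i, a_i = sum_j P(i->j) * a_j:
  a_Q = 1/15*a_P + 1/15*a_Q + 4/15*a_R + 1/15*a_S + 2/15*a_T + 2/5*a_U
  a_R = 1/5*a_P + 1/15*a_Q + 2/15*a_R + 1/15*a_S + 7/15*a_T + 1/15*a_U
  a_S = 0*a_P + 1/3*a_Q + 1/3*a_R + 1/5*a_S + 1/15*a_T + 1/15*a_U
  a_T = 2/15*a_P + 1/15*a_Q + 0*a_R + 4/15*a_S + 4/15*a_T + 4/15*a_U

Substituting a_P = 1 and a_U = 0, rearrange to (I - Q) a = r where r[i] = P(i -> P):
  [14/15, -4/15, -1/15, -2/15] . (a_Q, a_R, a_S, a_T) = 1/15
  [-1/15, 13/15, -1/15, -7/15] . (a_Q, a_R, a_S, a_T) = 1/5
  [-1/3, -1/3, 4/5, -1/15] . (a_Q, a_R, a_S, a_T) = 0
  [-1/15, 0, -4/15, 11/15] . (a_Q, a_R, a_S, a_T) = 2/15

Solving yields:
  a_Q = 2335/8627
  a_R = 3902/8627
  a_S = 2833/8627
  a_T = 2811/8627

Starting state is S, so the absorption probability is a_S = 2833/8627.

Answer: 2833/8627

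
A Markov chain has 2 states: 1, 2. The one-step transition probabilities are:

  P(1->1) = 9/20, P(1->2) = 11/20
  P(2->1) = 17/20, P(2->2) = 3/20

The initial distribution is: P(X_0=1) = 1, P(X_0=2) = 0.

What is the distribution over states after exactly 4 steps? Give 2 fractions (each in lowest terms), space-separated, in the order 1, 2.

Answer: 1543/2500 957/2500

Derivation:
Propagating the distribution step by step (d_{t+1} = d_t * P):
d_0 = (1=1, 2=0)
  d_1[1] = 1*9/20 + 0*17/20 = 9/20
  d_1[2] = 1*11/20 + 0*3/20 = 11/20
d_1 = (1=9/20, 2=11/20)
  d_2[1] = 9/20*9/20 + 11/20*17/20 = 67/100
  d_2[2] = 9/20*11/20 + 11/20*3/20 = 33/100
d_2 = (1=67/100, 2=33/100)
  d_3[1] = 67/100*9/20 + 33/100*17/20 = 291/500
  d_3[2] = 67/100*11/20 + 33/100*3/20 = 209/500
d_3 = (1=291/500, 2=209/500)
  d_4[1] = 291/500*9/20 + 209/500*17/20 = 1543/2500
  d_4[2] = 291/500*11/20 + 209/500*3/20 = 957/2500
d_4 = (1=1543/2500, 2=957/2500)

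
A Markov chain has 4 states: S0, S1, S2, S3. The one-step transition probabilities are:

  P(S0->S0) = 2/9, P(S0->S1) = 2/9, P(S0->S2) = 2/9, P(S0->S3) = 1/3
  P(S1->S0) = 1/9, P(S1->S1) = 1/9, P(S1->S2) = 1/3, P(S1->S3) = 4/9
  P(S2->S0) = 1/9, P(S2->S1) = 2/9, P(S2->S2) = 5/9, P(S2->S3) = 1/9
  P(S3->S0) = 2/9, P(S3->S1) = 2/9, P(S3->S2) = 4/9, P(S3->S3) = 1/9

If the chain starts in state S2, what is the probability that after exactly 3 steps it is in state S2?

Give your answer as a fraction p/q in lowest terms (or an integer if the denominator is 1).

Answer: 323/729

Derivation:
Computing P^3 by repeated multiplication:
P^1 =
  S0: [2/9, 2/9, 2/9, 1/3]
  S1: [1/9, 1/9, 1/3, 4/9]
  S2: [1/9, 2/9, 5/9, 1/9]
  S3: [2/9, 2/9, 4/9, 1/9]
P^2 =
  S0: [14/81, 16/81, 32/81, 19/81]
  S1: [14/81, 17/81, 4/9, 14/81]
  S2: [11/81, 16/81, 37/81, 17/81]
  S3: [4/27, 16/81, 34/81, 19/81]
P^3 =
  S0: [38/243, 146/729, 104/243, 157/729]
  S1: [109/729, 145/729, 35/81, 160/729]
  S2: [109/729, 146/729, 323/729, 151/729]
  S3: [112/729, 146/729, 106/243, 17/81]

(P^3)[S2 -> S2] = 323/729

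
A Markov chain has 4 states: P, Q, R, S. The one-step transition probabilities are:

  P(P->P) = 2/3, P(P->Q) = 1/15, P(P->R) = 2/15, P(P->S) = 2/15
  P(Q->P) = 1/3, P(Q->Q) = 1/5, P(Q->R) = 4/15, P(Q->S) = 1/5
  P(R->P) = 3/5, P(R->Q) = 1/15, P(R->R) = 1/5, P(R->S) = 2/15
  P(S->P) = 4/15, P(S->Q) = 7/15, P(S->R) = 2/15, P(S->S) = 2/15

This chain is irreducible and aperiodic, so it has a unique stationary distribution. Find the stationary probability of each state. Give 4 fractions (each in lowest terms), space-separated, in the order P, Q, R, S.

Answer: 27/49 1/7 8/49 1/7

Derivation:
The stationary distribution satisfies pi = pi * P, i.e.:
  pi_P = 2/3*pi_P + 1/3*pi_Q + 3/5*pi_R + 4/15*pi_S
  pi_Q = 1/15*pi_P + 1/5*pi_Q + 1/15*pi_R + 7/15*pi_S
  pi_R = 2/15*pi_P + 4/15*pi_Q + 1/5*pi_R + 2/15*pi_S
  pi_S = 2/15*pi_P + 1/5*pi_Q + 2/15*pi_R + 2/15*pi_S
with normalization: pi_P + pi_Q + pi_R + pi_S = 1.

Using the first 3 balance equations plus normalization, the linear system A*pi = b is:
  [-1/3, 1/3, 3/5, 4/15] . pi = 0
  [1/15, -4/5, 1/15, 7/15] . pi = 0
  [2/15, 4/15, -4/5, 2/15] . pi = 0
  [1, 1, 1, 1] . pi = 1

Solving yields:
  pi_P = 27/49
  pi_Q = 1/7
  pi_R = 8/49
  pi_S = 1/7

Verification (pi * P):
  27/49*2/3 + 1/7*1/3 + 8/49*3/5 + 1/7*4/15 = 27/49 = pi_P  (ok)
  27/49*1/15 + 1/7*1/5 + 8/49*1/15 + 1/7*7/15 = 1/7 = pi_Q  (ok)
  27/49*2/15 + 1/7*4/15 + 8/49*1/5 + 1/7*2/15 = 8/49 = pi_R  (ok)
  27/49*2/15 + 1/7*1/5 + 8/49*2/15 + 1/7*2/15 = 1/7 = pi_S  (ok)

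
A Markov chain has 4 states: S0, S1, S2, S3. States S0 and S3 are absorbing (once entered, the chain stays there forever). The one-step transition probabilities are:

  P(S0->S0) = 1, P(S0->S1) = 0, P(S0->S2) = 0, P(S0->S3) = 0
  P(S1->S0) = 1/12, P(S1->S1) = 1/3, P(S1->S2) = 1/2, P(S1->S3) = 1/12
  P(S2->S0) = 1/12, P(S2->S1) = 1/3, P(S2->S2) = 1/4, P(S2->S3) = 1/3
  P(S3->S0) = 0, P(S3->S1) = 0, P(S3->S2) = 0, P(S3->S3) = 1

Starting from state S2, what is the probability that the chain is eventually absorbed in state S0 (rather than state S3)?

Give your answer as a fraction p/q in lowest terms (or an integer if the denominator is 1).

Let a_i = P(absorbed in S0 | start in state i).
Boundary conditions: a_S0 = 1, a_S3 = 0.
For each transient state i, a_i = sum_j P(i->j) * a_j:
  a_S1 = 1/12*a_S0 + 1/3*a_S1 + 1/2*a_S2 + 1/12*a_S3
  a_S2 = 1/12*a_S0 + 1/3*a_S1 + 1/4*a_S2 + 1/3*a_S3

Substituting a_S0 = 1 and a_S3 = 0, rearrange to (I - Q) a = r where r[i] = P(i -> S0):
  [2/3, -1/2] . (a_S1, a_S2) = 1/12
  [-1/3, 3/4] . (a_S1, a_S2) = 1/12

Solving yields:
  a_S1 = 5/16
  a_S2 = 1/4

Starting state is S2, so the absorption probability is a_S2 = 1/4.

Answer: 1/4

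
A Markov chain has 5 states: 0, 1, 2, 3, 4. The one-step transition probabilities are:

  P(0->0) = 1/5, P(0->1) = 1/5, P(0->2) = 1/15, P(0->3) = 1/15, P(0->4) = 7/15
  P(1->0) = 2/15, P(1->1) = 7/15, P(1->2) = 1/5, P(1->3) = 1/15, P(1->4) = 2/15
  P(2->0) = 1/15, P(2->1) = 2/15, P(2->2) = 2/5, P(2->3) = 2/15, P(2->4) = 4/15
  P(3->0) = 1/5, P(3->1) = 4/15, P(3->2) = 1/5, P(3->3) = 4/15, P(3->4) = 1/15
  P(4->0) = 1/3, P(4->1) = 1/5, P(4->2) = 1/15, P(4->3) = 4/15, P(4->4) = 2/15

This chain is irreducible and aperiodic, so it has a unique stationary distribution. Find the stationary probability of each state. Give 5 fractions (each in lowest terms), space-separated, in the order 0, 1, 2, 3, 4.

The stationary distribution satisfies pi = pi * P, i.e.:
  pi_0 = 1/5*pi_0 + 2/15*pi_1 + 1/15*pi_2 + 1/5*pi_3 + 1/3*pi_4
  pi_1 = 1/5*pi_0 + 7/15*pi_1 + 2/15*pi_2 + 4/15*pi_3 + 1/5*pi_4
  pi_2 = 1/15*pi_0 + 1/5*pi_1 + 2/5*pi_2 + 1/5*pi_3 + 1/15*pi_4
  pi_3 = 1/15*pi_0 + 1/15*pi_1 + 2/15*pi_2 + 4/15*pi_3 + 4/15*pi_4
  pi_4 = 7/15*pi_0 + 2/15*pi_1 + 4/15*pi_2 + 1/15*pi_3 + 2/15*pi_4
with normalization: pi_0 + pi_1 + pi_2 + pi_3 + pi_4 = 1.

Using the first 4 balance equations plus normalization, the linear system A*pi = b is:
  [-4/5, 2/15, 1/15, 1/5, 1/3] . pi = 0
  [1/5, -8/15, 2/15, 4/15, 1/5] . pi = 0
  [1/15, 1/5, -3/5, 1/5, 1/15] . pi = 0
  [1/15, 1/15, 2/15, -11/15, 4/15] . pi = 0
  [1, 1, 1, 1, 1] . pi = 1

Solving yields:
  pi_0 = 1777/9584
  pi_1 = 2585/9584
  pi_2 = 1765/9584
  pi_3 = 181/1198
  pi_4 = 2009/9584

Verification (pi * P):
  1777/9584*1/5 + 2585/9584*2/15 + 1765/9584*1/15 + 181/1198*1/5 + 2009/9584*1/3 = 1777/9584 = pi_0  (ok)
  1777/9584*1/5 + 2585/9584*7/15 + 1765/9584*2/15 + 181/1198*4/15 + 2009/9584*1/5 = 2585/9584 = pi_1  (ok)
  1777/9584*1/15 + 2585/9584*1/5 + 1765/9584*2/5 + 181/1198*1/5 + 2009/9584*1/15 = 1765/9584 = pi_2  (ok)
  1777/9584*1/15 + 2585/9584*1/15 + 1765/9584*2/15 + 181/1198*4/15 + 2009/9584*4/15 = 181/1198 = pi_3  (ok)
  1777/9584*7/15 + 2585/9584*2/15 + 1765/9584*4/15 + 181/1198*1/15 + 2009/9584*2/15 = 2009/9584 = pi_4  (ok)

Answer: 1777/9584 2585/9584 1765/9584 181/1198 2009/9584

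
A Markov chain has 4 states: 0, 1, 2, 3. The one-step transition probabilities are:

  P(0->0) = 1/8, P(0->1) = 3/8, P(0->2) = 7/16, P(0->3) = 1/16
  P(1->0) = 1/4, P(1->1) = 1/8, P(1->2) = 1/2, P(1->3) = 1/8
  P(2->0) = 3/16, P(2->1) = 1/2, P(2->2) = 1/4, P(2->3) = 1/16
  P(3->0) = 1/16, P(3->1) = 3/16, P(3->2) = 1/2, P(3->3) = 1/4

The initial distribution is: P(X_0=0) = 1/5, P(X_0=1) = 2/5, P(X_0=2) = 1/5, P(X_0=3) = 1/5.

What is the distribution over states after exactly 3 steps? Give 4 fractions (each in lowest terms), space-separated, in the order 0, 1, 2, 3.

Answer: 3787/20480 1303/4096 8069/20480 2109/20480

Derivation:
Propagating the distribution step by step (d_{t+1} = d_t * P):
d_0 = (0=1/5, 1=2/5, 2=1/5, 3=1/5)
  d_1[0] = 1/5*1/8 + 2/5*1/4 + 1/5*3/16 + 1/5*1/16 = 7/40
  d_1[1] = 1/5*3/8 + 2/5*1/8 + 1/5*1/2 + 1/5*3/16 = 21/80
  d_1[2] = 1/5*7/16 + 2/5*1/2 + 1/5*1/4 + 1/5*1/2 = 7/16
  d_1[3] = 1/5*1/16 + 2/5*1/8 + 1/5*1/16 + 1/5*1/4 = 1/8
d_1 = (0=7/40, 1=21/80, 2=7/16, 3=1/8)
  d_2[0] = 7/40*1/8 + 21/80*1/4 + 7/16*3/16 + 1/8*1/16 = 227/1280
  d_2[1] = 7/40*3/8 + 21/80*1/8 + 7/16*1/2 + 1/8*3/16 = 109/320
  d_2[2] = 7/40*7/16 + 21/80*1/2 + 7/16*1/4 + 1/8*1/2 = 243/640
  d_2[3] = 7/40*1/16 + 21/80*1/8 + 7/16*1/16 + 1/8*1/4 = 131/1280
d_2 = (0=227/1280, 1=109/320, 2=243/640, 3=131/1280)
  d_3[0] = 227/1280*1/8 + 109/320*1/4 + 243/640*3/16 + 131/1280*1/16 = 3787/20480
  d_3[1] = 227/1280*3/8 + 109/320*1/8 + 243/640*1/2 + 131/1280*3/16 = 1303/4096
  d_3[2] = 227/1280*7/16 + 109/320*1/2 + 243/640*1/4 + 131/1280*1/2 = 8069/20480
  d_3[3] = 227/1280*1/16 + 109/320*1/8 + 243/640*1/16 + 131/1280*1/4 = 2109/20480
d_3 = (0=3787/20480, 1=1303/4096, 2=8069/20480, 3=2109/20480)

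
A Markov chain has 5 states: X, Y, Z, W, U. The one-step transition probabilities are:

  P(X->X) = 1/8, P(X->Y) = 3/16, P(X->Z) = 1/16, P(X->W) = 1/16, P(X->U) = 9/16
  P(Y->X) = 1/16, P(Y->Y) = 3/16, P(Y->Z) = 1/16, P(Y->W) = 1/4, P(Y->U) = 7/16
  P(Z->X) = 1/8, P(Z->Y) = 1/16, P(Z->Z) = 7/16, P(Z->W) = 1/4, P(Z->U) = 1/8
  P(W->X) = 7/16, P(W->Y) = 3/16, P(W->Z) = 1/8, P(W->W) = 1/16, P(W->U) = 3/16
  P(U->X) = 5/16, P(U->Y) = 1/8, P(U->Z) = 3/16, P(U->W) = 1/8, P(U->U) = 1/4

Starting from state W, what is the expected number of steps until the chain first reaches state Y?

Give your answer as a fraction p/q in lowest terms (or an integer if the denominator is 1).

Answer: 130/19

Derivation:
Let h_i = expected steps to first reach Y from state i.
Boundary: h_Y = 0.
First-step equations for the other states:
  h_X = 1 + 1/8*h_X + 3/16*h_Y + 1/16*h_Z + 1/16*h_W + 9/16*h_U
  h_Z = 1 + 1/8*h_X + 1/16*h_Y + 7/16*h_Z + 1/4*h_W + 1/8*h_U
  h_W = 1 + 7/16*h_X + 3/16*h_Y + 1/8*h_Z + 1/16*h_W + 3/16*h_U
  h_U = 1 + 5/16*h_X + 1/8*h_Y + 3/16*h_Z + 1/8*h_W + 1/4*h_U

Substituting h_Y = 0 and rearranging gives the linear system (I - Q) h = 1:
  [7/8, -1/16, -1/16, -9/16] . (h_X, h_Z, h_W, h_U) = 1
  [-1/8, 9/16, -1/4, -1/8] . (h_X, h_Z, h_W, h_U) = 1
  [-7/16, -1/8, 15/16, -3/16] . (h_X, h_Z, h_W, h_U) = 1
  [-5/16, -3/16, -1/8, 3/4] . (h_X, h_Z, h_W, h_U) = 1

Solving yields:
  h_X = 7248/1045
  h_Z = 8356/1045
  h_W = 130/19
  h_U = 7694/1045

Starting state is W, so the expected hitting time is h_W = 130/19.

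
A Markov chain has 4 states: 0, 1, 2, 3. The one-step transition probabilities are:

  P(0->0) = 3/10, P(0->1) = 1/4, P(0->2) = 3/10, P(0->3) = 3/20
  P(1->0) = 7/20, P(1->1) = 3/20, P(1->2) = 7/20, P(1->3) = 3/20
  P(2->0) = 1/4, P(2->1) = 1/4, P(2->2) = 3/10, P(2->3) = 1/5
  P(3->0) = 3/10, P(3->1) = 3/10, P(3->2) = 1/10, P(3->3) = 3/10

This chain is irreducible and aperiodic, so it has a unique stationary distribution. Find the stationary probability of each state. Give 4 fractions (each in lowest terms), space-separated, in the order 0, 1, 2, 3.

The stationary distribution satisfies pi = pi * P, i.e.:
  pi_0 = 3/10*pi_0 + 7/20*pi_1 + 1/4*pi_2 + 3/10*pi_3
  pi_1 = 1/4*pi_0 + 3/20*pi_1 + 1/4*pi_2 + 3/10*pi_3
  pi_2 = 3/10*pi_0 + 7/20*pi_1 + 3/10*pi_2 + 1/10*pi_3
  pi_3 = 3/20*pi_0 + 3/20*pi_1 + 1/5*pi_2 + 3/10*pi_3
with normalization: pi_0 + pi_1 + pi_2 + pi_3 = 1.

Using the first 3 balance equations plus normalization, the linear system A*pi = b is:
  [-7/10, 7/20, 1/4, 3/10] . pi = 0
  [1/4, -17/20, 1/4, 3/10] . pi = 0
  [3/10, 7/20, -7/10, 1/10] . pi = 0
  [1, 1, 1, 1] . pi = 1

Solving yields:
  pi_0 = 48/161
  pi_1 = 38/161
  pi_2 = 44/161
  pi_3 = 31/161

Verification (pi * P):
  48/161*3/10 + 38/161*7/20 + 44/161*1/4 + 31/161*3/10 = 48/161 = pi_0  (ok)
  48/161*1/4 + 38/161*3/20 + 44/161*1/4 + 31/161*3/10 = 38/161 = pi_1  (ok)
  48/161*3/10 + 38/161*7/20 + 44/161*3/10 + 31/161*1/10 = 44/161 = pi_2  (ok)
  48/161*3/20 + 38/161*3/20 + 44/161*1/5 + 31/161*3/10 = 31/161 = pi_3  (ok)

Answer: 48/161 38/161 44/161 31/161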